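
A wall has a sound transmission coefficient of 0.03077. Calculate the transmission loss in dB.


Given values:
  tau = 0.03077
Formula: TL = 10 * log10(1 / tau)
Compute 1 / tau = 1 / 0.03077 = 32.4992
Compute log10(32.4992) = 1.511873
TL = 10 * 1.511873 = 15.12

15.12 dB


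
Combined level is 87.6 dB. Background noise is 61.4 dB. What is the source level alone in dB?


Given values:
  L_total = 87.6 dB, L_bg = 61.4 dB
Formula: L_source = 10 * log10(10^(L_total/10) - 10^(L_bg/10))
Convert to linear:
  10^(87.6/10) = 575439937.3372
  10^(61.4/10) = 1380384.2646
Difference: 575439937.3372 - 1380384.2646 = 574059553.0726
L_source = 10 * log10(574059553.0726) = 87.59

87.59 dB


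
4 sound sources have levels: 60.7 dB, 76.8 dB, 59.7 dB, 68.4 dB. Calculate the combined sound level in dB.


Formula: L_total = 10 * log10( sum(10^(Li/10)) )
  Source 1: 10^(60.7/10) = 1174897.5549
  Source 2: 10^(76.8/10) = 47863009.2323
  Source 3: 10^(59.7/10) = 933254.3008
  Source 4: 10^(68.4/10) = 6918309.7092
Sum of linear values = 56889470.7972
L_total = 10 * log10(56889470.7972) = 77.55

77.55 dB


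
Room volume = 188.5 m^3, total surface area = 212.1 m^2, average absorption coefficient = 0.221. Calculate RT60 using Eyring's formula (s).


Given values:
  V = 188.5 m^3, S = 212.1 m^2, alpha = 0.221
Formula: RT60 = 0.161 * V / (-S * ln(1 - alpha))
Compute ln(1 - 0.221) = ln(0.779) = -0.249744
Denominator: -212.1 * -0.249744 = 52.9707
Numerator: 0.161 * 188.5 = 30.3485
RT60 = 30.3485 / 52.9707 = 0.573

0.573 s


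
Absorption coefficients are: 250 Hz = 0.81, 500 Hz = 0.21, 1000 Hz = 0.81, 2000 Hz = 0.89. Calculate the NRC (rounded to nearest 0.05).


Given values:
  a_250 = 0.81, a_500 = 0.21
  a_1000 = 0.81, a_2000 = 0.89
Formula: NRC = (a250 + a500 + a1000 + a2000) / 4
Sum = 0.81 + 0.21 + 0.81 + 0.89 = 2.72
NRC = 2.72 / 4 = 0.68
Rounded to nearest 0.05: 0.7

0.7


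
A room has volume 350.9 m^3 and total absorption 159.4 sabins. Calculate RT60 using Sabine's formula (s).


Given values:
  V = 350.9 m^3
  A = 159.4 sabins
Formula: RT60 = 0.161 * V / A
Numerator: 0.161 * 350.9 = 56.4949
RT60 = 56.4949 / 159.4 = 0.354

0.354 s


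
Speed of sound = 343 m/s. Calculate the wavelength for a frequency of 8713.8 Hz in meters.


Given values:
  c = 343 m/s, f = 8713.8 Hz
Formula: lambda = c / f
lambda = 343 / 8713.8
lambda = 0.0394

0.0394 m


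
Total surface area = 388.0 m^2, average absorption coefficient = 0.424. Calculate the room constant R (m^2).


Given values:
  S = 388.0 m^2, alpha = 0.424
Formula: R = S * alpha / (1 - alpha)
Numerator: 388.0 * 0.424 = 164.512
Denominator: 1 - 0.424 = 0.576
R = 164.512 / 0.576 = 285.61

285.61 m^2


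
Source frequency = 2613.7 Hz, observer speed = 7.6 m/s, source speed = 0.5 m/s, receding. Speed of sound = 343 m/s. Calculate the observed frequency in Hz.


Given values:
  f_s = 2613.7 Hz, v_o = 7.6 m/s, v_s = 0.5 m/s
  Direction: receding
Formula: f_o = f_s * (c - v_o) / (c + v_s)
Numerator: c - v_o = 343 - 7.6 = 335.4
Denominator: c + v_s = 343 + 0.5 = 343.5
f_o = 2613.7 * 335.4 / 343.5 = 2552.07

2552.07 Hz


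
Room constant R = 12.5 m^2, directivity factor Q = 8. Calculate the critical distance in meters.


Given values:
  R = 12.5 m^2, Q = 8
Formula: d_c = 0.141 * sqrt(Q * R)
Compute Q * R = 8 * 12.5 = 100.0
Compute sqrt(100.0) = 10.0
d_c = 0.141 * 10.0 = 1.41

1.41 m


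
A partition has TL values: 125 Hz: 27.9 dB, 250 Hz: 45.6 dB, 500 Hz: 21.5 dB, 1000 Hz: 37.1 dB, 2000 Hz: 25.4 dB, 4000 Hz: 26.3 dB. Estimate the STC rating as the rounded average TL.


Given TL values at each frequency:
  125 Hz: 27.9 dB
  250 Hz: 45.6 dB
  500 Hz: 21.5 dB
  1000 Hz: 37.1 dB
  2000 Hz: 25.4 dB
  4000 Hz: 26.3 dB
Formula: STC ~ round(average of TL values)
Sum = 27.9 + 45.6 + 21.5 + 37.1 + 25.4 + 26.3 = 183.8
Average = 183.8 / 6 = 30.63
Rounded: 31

31


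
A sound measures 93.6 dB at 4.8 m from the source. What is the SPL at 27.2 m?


Given values:
  SPL1 = 93.6 dB, r1 = 4.8 m, r2 = 27.2 m
Formula: SPL2 = SPL1 - 20 * log10(r2 / r1)
Compute ratio: r2 / r1 = 27.2 / 4.8 = 5.6667
Compute log10: log10(5.6667) = 0.75333
Compute drop: 20 * 0.75333 = 15.0666
SPL2 = 93.6 - 15.0666 = 78.53

78.53 dB


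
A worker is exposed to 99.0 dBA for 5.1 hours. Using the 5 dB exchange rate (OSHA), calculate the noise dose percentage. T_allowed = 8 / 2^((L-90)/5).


Given values:
  L = 99.0 dBA, T = 5.1 hours
Formula: T_allowed = 8 / 2^((L - 90) / 5)
Compute exponent: (99.0 - 90) / 5 = 1.8
Compute 2^(1.8) = 3.482202
T_allowed = 8 / 3.482202 = 2.297397 hours
Dose = (T / T_allowed) * 100
Dose = (5.1 / 2.297397) * 100 = 221.99

221.99 %


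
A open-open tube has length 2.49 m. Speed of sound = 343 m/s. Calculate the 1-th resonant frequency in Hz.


Given values:
  Tube type: open-open, L = 2.49 m, c = 343 m/s, n = 1
Formula: f_n = n * c / (2 * L)
Compute 2 * L = 2 * 2.49 = 4.98
f = 1 * 343 / 4.98
f = 68.88

68.88 Hz


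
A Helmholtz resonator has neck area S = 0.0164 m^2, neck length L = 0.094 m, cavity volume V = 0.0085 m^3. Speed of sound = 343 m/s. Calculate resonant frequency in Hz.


Given values:
  S = 0.0164 m^2, L = 0.094 m, V = 0.0085 m^3, c = 343 m/s
Formula: f = (c / (2*pi)) * sqrt(S / (V * L))
Compute V * L = 0.0085 * 0.094 = 0.000799
Compute S / (V * L) = 0.0164 / 0.000799 = 20.5257
Compute sqrt(20.5257) = 4.53053
Compute c / (2*pi) = 343 / 6.283185 = 54.590148
f = 54.590148 * 4.53053 = 247.32

247.32 Hz


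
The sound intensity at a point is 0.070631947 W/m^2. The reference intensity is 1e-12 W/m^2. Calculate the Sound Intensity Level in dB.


Given values:
  I = 0.070631947 W/m^2
  I_ref = 1e-12 W/m^2
Formula: SIL = 10 * log10(I / I_ref)
Compute ratio: I / I_ref = 70631947000
Compute log10: log10(70631947000) = 10.849001
Multiply: SIL = 10 * 10.849001 = 108.49

108.49 dB


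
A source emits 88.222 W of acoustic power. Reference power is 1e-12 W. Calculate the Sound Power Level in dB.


Given values:
  W = 88.222 W
  W_ref = 1e-12 W
Formula: SWL = 10 * log10(W / W_ref)
Compute ratio: W / W_ref = 88222000000000
Compute log10: log10(88222000000000) = 13.945577
Multiply: SWL = 10 * 13.945577 = 139.46

139.46 dB


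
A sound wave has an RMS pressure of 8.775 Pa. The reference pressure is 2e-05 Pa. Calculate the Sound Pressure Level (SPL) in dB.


Given values:
  p = 8.775 Pa
  p_ref = 2e-05 Pa
Formula: SPL = 20 * log10(p / p_ref)
Compute ratio: p / p_ref = 8.775 / 2e-05 = 438750
Compute log10: log10(438750) = 5.642217
Multiply: SPL = 20 * 5.642217 = 112.84

112.84 dB


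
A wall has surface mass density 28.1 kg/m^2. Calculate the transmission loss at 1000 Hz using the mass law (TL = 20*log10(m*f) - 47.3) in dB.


Given values:
  m = 28.1 kg/m^2, f = 1000 Hz
Formula: TL = 20 * log10(m * f) - 47.3
Compute m * f = 28.1 * 1000 = 28100.0
Compute log10(28100.0) = 4.448706
Compute 20 * 4.448706 = 88.9741
TL = 88.9741 - 47.3 = 41.67

41.67 dB


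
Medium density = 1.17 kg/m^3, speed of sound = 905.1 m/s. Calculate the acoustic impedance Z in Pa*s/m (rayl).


Given values:
  rho = 1.17 kg/m^3
  c = 905.1 m/s
Formula: Z = rho * c
Z = 1.17 * 905.1
Z = 1058.97

1058.97 rayl


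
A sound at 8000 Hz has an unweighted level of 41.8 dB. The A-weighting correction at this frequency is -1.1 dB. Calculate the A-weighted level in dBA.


Given values:
  SPL = 41.8 dB
  A-weighting at 8000 Hz = -1.1 dB
Formula: L_A = SPL + A_weight
L_A = 41.8 + (-1.1)
L_A = 40.7

40.7 dBA


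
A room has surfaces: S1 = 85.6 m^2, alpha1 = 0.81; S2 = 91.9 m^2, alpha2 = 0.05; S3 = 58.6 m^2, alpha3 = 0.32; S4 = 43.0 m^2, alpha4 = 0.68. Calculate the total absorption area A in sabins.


Given surfaces:
  Surface 1: 85.6 * 0.81 = 69.336
  Surface 2: 91.9 * 0.05 = 4.595
  Surface 3: 58.6 * 0.32 = 18.752
  Surface 4: 43.0 * 0.68 = 29.24
Formula: A = sum(Si * alpha_i)
A = 69.336 + 4.595 + 18.752 + 29.24
A = 121.92

121.92 sabins


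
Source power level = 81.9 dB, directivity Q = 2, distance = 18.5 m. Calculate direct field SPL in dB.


Given values:
  Lw = 81.9 dB, Q = 2, r = 18.5 m
Formula: SPL = Lw + 10 * log10(Q / (4 * pi * r^2))
Compute 4 * pi * r^2 = 4 * pi * 18.5^2 = 4300.8403
Compute Q / denom = 2 / 4300.8403 = 0.00046503
Compute 10 * log10(0.00046503) = -33.3252
SPL = 81.9 + (-33.3252) = 48.57

48.57 dB


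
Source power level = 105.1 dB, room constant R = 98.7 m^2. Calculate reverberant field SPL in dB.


Given values:
  Lw = 105.1 dB, R = 98.7 m^2
Formula: SPL = Lw + 10 * log10(4 / R)
Compute 4 / R = 4 / 98.7 = 0.040527
Compute 10 * log10(0.040527) = -13.9226
SPL = 105.1 + (-13.9226) = 91.18

91.18 dB


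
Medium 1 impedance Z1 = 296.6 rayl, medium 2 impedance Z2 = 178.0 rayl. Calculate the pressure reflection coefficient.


Given values:
  Z1 = 296.6 rayl, Z2 = 178.0 rayl
Formula: R = (Z2 - Z1) / (Z2 + Z1)
Numerator: Z2 - Z1 = 178.0 - 296.6 = -118.6
Denominator: Z2 + Z1 = 178.0 + 296.6 = 474.6
R = -118.6 / 474.6 = -0.2499

-0.2499


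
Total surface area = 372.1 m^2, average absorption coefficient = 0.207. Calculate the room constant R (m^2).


Given values:
  S = 372.1 m^2, alpha = 0.207
Formula: R = S * alpha / (1 - alpha)
Numerator: 372.1 * 0.207 = 77.0247
Denominator: 1 - 0.207 = 0.793
R = 77.0247 / 0.793 = 97.13

97.13 m^2


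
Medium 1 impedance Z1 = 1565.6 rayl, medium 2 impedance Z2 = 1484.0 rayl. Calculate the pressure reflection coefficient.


Given values:
  Z1 = 1565.6 rayl, Z2 = 1484.0 rayl
Formula: R = (Z2 - Z1) / (Z2 + Z1)
Numerator: Z2 - Z1 = 1484.0 - 1565.6 = -81.6
Denominator: Z2 + Z1 = 1484.0 + 1565.6 = 3049.6
R = -81.6 / 3049.6 = -0.0268

-0.0268


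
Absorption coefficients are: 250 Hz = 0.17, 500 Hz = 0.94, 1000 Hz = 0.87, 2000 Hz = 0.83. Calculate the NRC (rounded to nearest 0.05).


Given values:
  a_250 = 0.17, a_500 = 0.94
  a_1000 = 0.87, a_2000 = 0.83
Formula: NRC = (a250 + a500 + a1000 + a2000) / 4
Sum = 0.17 + 0.94 + 0.87 + 0.83 = 2.81
NRC = 2.81 / 4 = 0.7025
Rounded to nearest 0.05: 0.7

0.7


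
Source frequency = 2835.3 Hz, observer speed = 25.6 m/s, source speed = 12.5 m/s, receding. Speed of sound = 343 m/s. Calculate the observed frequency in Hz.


Given values:
  f_s = 2835.3 Hz, v_o = 25.6 m/s, v_s = 12.5 m/s
  Direction: receding
Formula: f_o = f_s * (c - v_o) / (c + v_s)
Numerator: c - v_o = 343 - 25.6 = 317.4
Denominator: c + v_s = 343 + 12.5 = 355.5
f_o = 2835.3 * 317.4 / 355.5 = 2531.43

2531.43 Hz


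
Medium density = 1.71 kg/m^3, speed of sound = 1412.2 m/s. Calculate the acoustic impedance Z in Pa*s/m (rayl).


Given values:
  rho = 1.71 kg/m^3
  c = 1412.2 m/s
Formula: Z = rho * c
Z = 1.71 * 1412.2
Z = 2414.86

2414.86 rayl


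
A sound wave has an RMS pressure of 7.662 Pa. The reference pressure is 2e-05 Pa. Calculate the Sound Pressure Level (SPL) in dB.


Given values:
  p = 7.662 Pa
  p_ref = 2e-05 Pa
Formula: SPL = 20 * log10(p / p_ref)
Compute ratio: p / p_ref = 7.662 / 2e-05 = 383100
Compute log10: log10(383100) = 5.583312
Multiply: SPL = 20 * 5.583312 = 111.67

111.67 dB


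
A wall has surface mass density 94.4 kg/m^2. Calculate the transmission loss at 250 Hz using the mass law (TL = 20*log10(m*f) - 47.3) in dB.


Given values:
  m = 94.4 kg/m^2, f = 250 Hz
Formula: TL = 20 * log10(m * f) - 47.3
Compute m * f = 94.4 * 250 = 23600.0
Compute log10(23600.0) = 4.372912
Compute 20 * 4.372912 = 87.4582
TL = 87.4582 - 47.3 = 40.16

40.16 dB


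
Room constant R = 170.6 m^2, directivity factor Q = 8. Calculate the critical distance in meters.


Given values:
  R = 170.6 m^2, Q = 8
Formula: d_c = 0.141 * sqrt(Q * R)
Compute Q * R = 8 * 170.6 = 1364.8
Compute sqrt(1364.8) = 36.9432
d_c = 0.141 * 36.9432 = 5.209

5.209 m


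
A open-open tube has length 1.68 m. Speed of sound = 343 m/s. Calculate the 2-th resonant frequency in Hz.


Given values:
  Tube type: open-open, L = 1.68 m, c = 343 m/s, n = 2
Formula: f_n = n * c / (2 * L)
Compute 2 * L = 2 * 1.68 = 3.36
f = 2 * 343 / 3.36
f = 204.17

204.17 Hz


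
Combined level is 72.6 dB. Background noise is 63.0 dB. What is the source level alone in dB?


Given values:
  L_total = 72.6 dB, L_bg = 63.0 dB
Formula: L_source = 10 * log10(10^(L_total/10) - 10^(L_bg/10))
Convert to linear:
  10^(72.6/10) = 18197008.5861
  10^(63.0/10) = 1995262.315
Difference: 18197008.5861 - 1995262.315 = 16201746.2711
L_source = 10 * log10(16201746.2711) = 72.1

72.1 dB


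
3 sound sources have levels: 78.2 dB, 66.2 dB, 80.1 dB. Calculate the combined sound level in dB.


Formula: L_total = 10 * log10( sum(10^(Li/10)) )
  Source 1: 10^(78.2/10) = 66069344.8008
  Source 2: 10^(66.2/10) = 4168693.8347
  Source 3: 10^(80.1/10) = 102329299.2281
Sum of linear values = 172567337.8636
L_total = 10 * log10(172567337.8636) = 82.37

82.37 dB


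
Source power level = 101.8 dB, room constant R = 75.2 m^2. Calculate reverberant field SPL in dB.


Given values:
  Lw = 101.8 dB, R = 75.2 m^2
Formula: SPL = Lw + 10 * log10(4 / R)
Compute 4 / R = 4 / 75.2 = 0.053191
Compute 10 * log10(0.053191) = -12.7416
SPL = 101.8 + (-12.7416) = 89.06

89.06 dB


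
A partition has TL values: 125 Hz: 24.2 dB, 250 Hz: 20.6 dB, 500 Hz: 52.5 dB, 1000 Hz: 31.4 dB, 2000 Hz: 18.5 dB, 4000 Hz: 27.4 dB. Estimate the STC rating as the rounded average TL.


Given TL values at each frequency:
  125 Hz: 24.2 dB
  250 Hz: 20.6 dB
  500 Hz: 52.5 dB
  1000 Hz: 31.4 dB
  2000 Hz: 18.5 dB
  4000 Hz: 27.4 dB
Formula: STC ~ round(average of TL values)
Sum = 24.2 + 20.6 + 52.5 + 31.4 + 18.5 + 27.4 = 174.6
Average = 174.6 / 6 = 29.1
Rounded: 29

29


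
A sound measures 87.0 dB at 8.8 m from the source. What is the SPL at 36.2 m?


Given values:
  SPL1 = 87.0 dB, r1 = 8.8 m, r2 = 36.2 m
Formula: SPL2 = SPL1 - 20 * log10(r2 / r1)
Compute ratio: r2 / r1 = 36.2 / 8.8 = 4.1136
Compute log10: log10(4.1136) = 0.614222
Compute drop: 20 * 0.614222 = 12.2844
SPL2 = 87.0 - 12.2844 = 74.72

74.72 dB


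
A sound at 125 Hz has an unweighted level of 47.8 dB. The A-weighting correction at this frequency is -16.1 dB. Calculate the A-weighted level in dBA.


Given values:
  SPL = 47.8 dB
  A-weighting at 125 Hz = -16.1 dB
Formula: L_A = SPL + A_weight
L_A = 47.8 + (-16.1)
L_A = 31.7

31.7 dBA


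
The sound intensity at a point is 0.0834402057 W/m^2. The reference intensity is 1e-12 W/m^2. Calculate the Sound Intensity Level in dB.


Given values:
  I = 0.0834402057 W/m^2
  I_ref = 1e-12 W/m^2
Formula: SIL = 10 * log10(I / I_ref)
Compute ratio: I / I_ref = 83440205700
Compute log10: log10(83440205700) = 10.921375
Multiply: SIL = 10 * 10.921375 = 109.21

109.21 dB


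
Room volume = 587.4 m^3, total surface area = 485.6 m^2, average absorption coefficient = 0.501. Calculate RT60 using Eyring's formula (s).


Given values:
  V = 587.4 m^3, S = 485.6 m^2, alpha = 0.501
Formula: RT60 = 0.161 * V / (-S * ln(1 - alpha))
Compute ln(1 - 0.501) = ln(0.499) = -0.695149
Denominator: -485.6 * -0.695149 = 337.5644
Numerator: 0.161 * 587.4 = 94.5714
RT60 = 94.5714 / 337.5644 = 0.28

0.28 s


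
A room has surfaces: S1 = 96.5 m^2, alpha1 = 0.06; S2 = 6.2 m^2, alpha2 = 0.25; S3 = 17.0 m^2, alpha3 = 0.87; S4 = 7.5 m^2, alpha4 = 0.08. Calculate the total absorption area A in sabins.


Given surfaces:
  Surface 1: 96.5 * 0.06 = 5.79
  Surface 2: 6.2 * 0.25 = 1.55
  Surface 3: 17.0 * 0.87 = 14.79
  Surface 4: 7.5 * 0.08 = 0.6
Formula: A = sum(Si * alpha_i)
A = 5.79 + 1.55 + 14.79 + 0.6
A = 22.73

22.73 sabins


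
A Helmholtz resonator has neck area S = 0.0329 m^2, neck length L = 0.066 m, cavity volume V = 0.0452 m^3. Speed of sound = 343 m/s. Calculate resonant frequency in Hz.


Given values:
  S = 0.0329 m^2, L = 0.066 m, V = 0.0452 m^3, c = 343 m/s
Formula: f = (c / (2*pi)) * sqrt(S / (V * L))
Compute V * L = 0.0452 * 0.066 = 0.0029832
Compute S / (V * L) = 0.0329 / 0.0029832 = 11.0284
Compute sqrt(11.0284) = 3.320903
Compute c / (2*pi) = 343 / 6.283185 = 54.590148
f = 54.590148 * 3.320903 = 181.29

181.29 Hz


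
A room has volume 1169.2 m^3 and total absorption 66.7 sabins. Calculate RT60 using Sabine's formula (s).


Given values:
  V = 1169.2 m^3
  A = 66.7 sabins
Formula: RT60 = 0.161 * V / A
Numerator: 0.161 * 1169.2 = 188.2412
RT60 = 188.2412 / 66.7 = 2.822

2.822 s


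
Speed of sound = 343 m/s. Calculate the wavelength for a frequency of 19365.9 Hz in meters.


Given values:
  c = 343 m/s, f = 19365.9 Hz
Formula: lambda = c / f
lambda = 343 / 19365.9
lambda = 0.0177

0.0177 m


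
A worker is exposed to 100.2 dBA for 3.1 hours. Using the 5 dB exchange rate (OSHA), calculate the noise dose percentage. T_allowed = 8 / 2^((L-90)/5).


Given values:
  L = 100.2 dBA, T = 3.1 hours
Formula: T_allowed = 8 / 2^((L - 90) / 5)
Compute exponent: (100.2 - 90) / 5 = 2.04
Compute 2^(2.04) = 4.112455
T_allowed = 8 / 4.112455 = 1.94531 hours
Dose = (T / T_allowed) * 100
Dose = (3.1 / 1.94531) * 100 = 159.36

159.36 %


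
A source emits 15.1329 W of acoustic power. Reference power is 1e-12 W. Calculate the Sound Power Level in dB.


Given values:
  W = 15.1329 W
  W_ref = 1e-12 W
Formula: SWL = 10 * log10(W / W_ref)
Compute ratio: W / W_ref = 15132900000000
Compute log10: log10(15132900000000) = 13.179922
Multiply: SWL = 10 * 13.179922 = 131.8

131.8 dB


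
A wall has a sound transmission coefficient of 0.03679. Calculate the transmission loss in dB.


Given values:
  tau = 0.03679
Formula: TL = 10 * log10(1 / tau)
Compute 1 / tau = 1 / 0.03679 = 27.1813
Compute log10(27.1813) = 1.43427
TL = 10 * 1.43427 = 14.34

14.34 dB


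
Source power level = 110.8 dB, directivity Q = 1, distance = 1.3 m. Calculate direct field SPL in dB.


Given values:
  Lw = 110.8 dB, Q = 1, r = 1.3 m
Formula: SPL = Lw + 10 * log10(Q / (4 * pi * r^2))
Compute 4 * pi * r^2 = 4 * pi * 1.3^2 = 21.2372
Compute Q / denom = 1 / 21.2372 = 0.04708719
Compute 10 * log10(0.04708719) = -13.271
SPL = 110.8 + (-13.271) = 97.53

97.53 dB


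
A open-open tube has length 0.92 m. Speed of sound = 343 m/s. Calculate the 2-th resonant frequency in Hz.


Given values:
  Tube type: open-open, L = 0.92 m, c = 343 m/s, n = 2
Formula: f_n = n * c / (2 * L)
Compute 2 * L = 2 * 0.92 = 1.84
f = 2 * 343 / 1.84
f = 372.83

372.83 Hz


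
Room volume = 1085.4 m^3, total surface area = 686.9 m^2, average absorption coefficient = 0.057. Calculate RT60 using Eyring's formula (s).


Given values:
  V = 1085.4 m^3, S = 686.9 m^2, alpha = 0.057
Formula: RT60 = 0.161 * V / (-S * ln(1 - alpha))
Compute ln(1 - 0.057) = ln(0.943) = -0.058689
Denominator: -686.9 * -0.058689 = 40.3135
Numerator: 0.161 * 1085.4 = 174.7494
RT60 = 174.7494 / 40.3135 = 4.335

4.335 s


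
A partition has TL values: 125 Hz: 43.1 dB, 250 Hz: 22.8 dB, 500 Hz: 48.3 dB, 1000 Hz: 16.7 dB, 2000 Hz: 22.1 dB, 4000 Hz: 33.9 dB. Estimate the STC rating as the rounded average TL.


Given TL values at each frequency:
  125 Hz: 43.1 dB
  250 Hz: 22.8 dB
  500 Hz: 48.3 dB
  1000 Hz: 16.7 dB
  2000 Hz: 22.1 dB
  4000 Hz: 33.9 dB
Formula: STC ~ round(average of TL values)
Sum = 43.1 + 22.8 + 48.3 + 16.7 + 22.1 + 33.9 = 186.9
Average = 186.9 / 6 = 31.15
Rounded: 31

31


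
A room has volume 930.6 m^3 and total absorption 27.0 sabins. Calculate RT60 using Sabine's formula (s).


Given values:
  V = 930.6 m^3
  A = 27.0 sabins
Formula: RT60 = 0.161 * V / A
Numerator: 0.161 * 930.6 = 149.8266
RT60 = 149.8266 / 27.0 = 5.549

5.549 s


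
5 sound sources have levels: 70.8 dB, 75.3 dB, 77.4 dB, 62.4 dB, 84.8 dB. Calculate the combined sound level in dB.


Formula: L_total = 10 * log10( sum(10^(Li/10)) )
  Source 1: 10^(70.8/10) = 12022644.3462
  Source 2: 10^(75.3/10) = 33884415.6139
  Source 3: 10^(77.4/10) = 54954087.3858
  Source 4: 10^(62.4/10) = 1737800.8287
  Source 5: 10^(84.8/10) = 301995172.0402
Sum of linear values = 404594120.2148
L_total = 10 * log10(404594120.2148) = 86.07

86.07 dB


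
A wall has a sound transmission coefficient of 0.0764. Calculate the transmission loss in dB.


Given values:
  tau = 0.0764
Formula: TL = 10 * log10(1 / tau)
Compute 1 / tau = 1 / 0.0764 = 13.089
Compute log10(13.089) = 1.116906
TL = 10 * 1.116906 = 11.17

11.17 dB


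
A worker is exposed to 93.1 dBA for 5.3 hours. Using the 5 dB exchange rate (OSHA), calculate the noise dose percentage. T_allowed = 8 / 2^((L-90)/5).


Given values:
  L = 93.1 dBA, T = 5.3 hours
Formula: T_allowed = 8 / 2^((L - 90) / 5)
Compute exponent: (93.1 - 90) / 5 = 0.62
Compute 2^(0.62) = 1.536875
T_allowed = 8 / 1.536875 = 5.205368 hours
Dose = (T / T_allowed) * 100
Dose = (5.3 / 5.205368) * 100 = 101.82

101.82 %


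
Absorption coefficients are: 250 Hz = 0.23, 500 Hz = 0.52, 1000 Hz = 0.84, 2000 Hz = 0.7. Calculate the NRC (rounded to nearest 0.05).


Given values:
  a_250 = 0.23, a_500 = 0.52
  a_1000 = 0.84, a_2000 = 0.7
Formula: NRC = (a250 + a500 + a1000 + a2000) / 4
Sum = 0.23 + 0.52 + 0.84 + 0.7 = 2.29
NRC = 2.29 / 4 = 0.5725
Rounded to nearest 0.05: 0.55

0.55


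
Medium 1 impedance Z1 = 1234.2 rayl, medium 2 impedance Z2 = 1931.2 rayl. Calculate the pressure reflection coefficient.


Given values:
  Z1 = 1234.2 rayl, Z2 = 1931.2 rayl
Formula: R = (Z2 - Z1) / (Z2 + Z1)
Numerator: Z2 - Z1 = 1931.2 - 1234.2 = 697.0
Denominator: Z2 + Z1 = 1931.2 + 1234.2 = 3165.4
R = 697.0 / 3165.4 = 0.2202

0.2202


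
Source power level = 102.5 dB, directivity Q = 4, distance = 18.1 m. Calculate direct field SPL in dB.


Given values:
  Lw = 102.5 dB, Q = 4, r = 18.1 m
Formula: SPL = Lw + 10 * log10(Q / (4 * pi * r^2))
Compute 4 * pi * r^2 = 4 * pi * 18.1^2 = 4116.8687
Compute Q / denom = 4 / 4116.8687 = 0.00097161
Compute 10 * log10(0.00097161) = -30.1251
SPL = 102.5 + (-30.1251) = 72.37

72.37 dB


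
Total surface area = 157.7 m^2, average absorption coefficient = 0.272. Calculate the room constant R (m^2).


Given values:
  S = 157.7 m^2, alpha = 0.272
Formula: R = S * alpha / (1 - alpha)
Numerator: 157.7 * 0.272 = 42.8944
Denominator: 1 - 0.272 = 0.728
R = 42.8944 / 0.728 = 58.92

58.92 m^2


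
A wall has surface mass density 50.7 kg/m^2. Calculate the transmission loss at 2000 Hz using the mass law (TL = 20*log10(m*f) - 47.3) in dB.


Given values:
  m = 50.7 kg/m^2, f = 2000 Hz
Formula: TL = 20 * log10(m * f) - 47.3
Compute m * f = 50.7 * 2000 = 101400.0
Compute log10(101400.0) = 5.006038
Compute 20 * 5.006038 = 100.1208
TL = 100.1208 - 47.3 = 52.82

52.82 dB


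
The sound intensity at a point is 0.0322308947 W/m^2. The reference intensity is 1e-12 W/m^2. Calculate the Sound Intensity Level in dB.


Given values:
  I = 0.0322308947 W/m^2
  I_ref = 1e-12 W/m^2
Formula: SIL = 10 * log10(I / I_ref)
Compute ratio: I / I_ref = 32230894700
Compute log10: log10(32230894700) = 10.508272
Multiply: SIL = 10 * 10.508272 = 105.08

105.08 dB


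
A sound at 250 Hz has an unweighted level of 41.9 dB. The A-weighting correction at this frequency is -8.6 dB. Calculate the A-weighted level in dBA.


Given values:
  SPL = 41.9 dB
  A-weighting at 250 Hz = -8.6 dB
Formula: L_A = SPL + A_weight
L_A = 41.9 + (-8.6)
L_A = 33.3

33.3 dBA


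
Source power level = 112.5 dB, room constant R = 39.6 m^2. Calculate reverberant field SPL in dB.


Given values:
  Lw = 112.5 dB, R = 39.6 m^2
Formula: SPL = Lw + 10 * log10(4 / R)
Compute 4 / R = 4 / 39.6 = 0.10101
Compute 10 * log10(0.10101) = -9.9564
SPL = 112.5 + (-9.9564) = 102.54

102.54 dB


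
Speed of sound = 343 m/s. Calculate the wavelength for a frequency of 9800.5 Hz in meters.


Given values:
  c = 343 m/s, f = 9800.5 Hz
Formula: lambda = c / f
lambda = 343 / 9800.5
lambda = 0.035

0.035 m


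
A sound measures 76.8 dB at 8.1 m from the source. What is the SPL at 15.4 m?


Given values:
  SPL1 = 76.8 dB, r1 = 8.1 m, r2 = 15.4 m
Formula: SPL2 = SPL1 - 20 * log10(r2 / r1)
Compute ratio: r2 / r1 = 15.4 / 8.1 = 1.9012
Compute log10: log10(1.9012) = 0.279028
Compute drop: 20 * 0.279028 = 5.5806
SPL2 = 76.8 - 5.5806 = 71.22

71.22 dB


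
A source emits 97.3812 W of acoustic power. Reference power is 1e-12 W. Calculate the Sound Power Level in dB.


Given values:
  W = 97.3812 W
  W_ref = 1e-12 W
Formula: SWL = 10 * log10(W / W_ref)
Compute ratio: W / W_ref = 97381200000000
Compute log10: log10(97381200000000) = 13.988475
Multiply: SWL = 10 * 13.988475 = 139.88

139.88 dB


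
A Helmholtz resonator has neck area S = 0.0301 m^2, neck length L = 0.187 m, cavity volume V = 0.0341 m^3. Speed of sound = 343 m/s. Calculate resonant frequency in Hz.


Given values:
  S = 0.0301 m^2, L = 0.187 m, V = 0.0341 m^3, c = 343 m/s
Formula: f = (c / (2*pi)) * sqrt(S / (V * L))
Compute V * L = 0.0341 * 0.187 = 0.0063767
Compute S / (V * L) = 0.0301 / 0.0063767 = 4.7203
Compute sqrt(4.7203) = 2.172625
Compute c / (2*pi) = 343 / 6.283185 = 54.590148
f = 54.590148 * 2.172625 = 118.6

118.6 Hz


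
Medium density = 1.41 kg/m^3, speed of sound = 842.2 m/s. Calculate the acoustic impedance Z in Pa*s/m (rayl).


Given values:
  rho = 1.41 kg/m^3
  c = 842.2 m/s
Formula: Z = rho * c
Z = 1.41 * 842.2
Z = 1187.5

1187.5 rayl


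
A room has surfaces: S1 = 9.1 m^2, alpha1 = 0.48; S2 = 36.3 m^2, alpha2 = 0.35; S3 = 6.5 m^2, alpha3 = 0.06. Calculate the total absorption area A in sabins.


Given surfaces:
  Surface 1: 9.1 * 0.48 = 4.368
  Surface 2: 36.3 * 0.35 = 12.705
  Surface 3: 6.5 * 0.06 = 0.39
Formula: A = sum(Si * alpha_i)
A = 4.368 + 12.705 + 0.39
A = 17.46

17.46 sabins


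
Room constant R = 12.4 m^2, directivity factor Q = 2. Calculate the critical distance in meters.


Given values:
  R = 12.4 m^2, Q = 2
Formula: d_c = 0.141 * sqrt(Q * R)
Compute Q * R = 2 * 12.4 = 24.8
Compute sqrt(24.8) = 4.98
d_c = 0.141 * 4.98 = 0.702

0.702 m


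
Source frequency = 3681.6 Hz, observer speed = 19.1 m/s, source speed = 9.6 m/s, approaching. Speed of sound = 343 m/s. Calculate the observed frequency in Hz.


Given values:
  f_s = 3681.6 Hz, v_o = 19.1 m/s, v_s = 9.6 m/s
  Direction: approaching
Formula: f_o = f_s * (c + v_o) / (c - v_s)
Numerator: c + v_o = 343 + 19.1 = 362.1
Denominator: c - v_s = 343 - 9.6 = 333.4
f_o = 3681.6 * 362.1 / 333.4 = 3998.52

3998.52 Hz


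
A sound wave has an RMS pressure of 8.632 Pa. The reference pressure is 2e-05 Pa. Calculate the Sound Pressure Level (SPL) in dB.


Given values:
  p = 8.632 Pa
  p_ref = 2e-05 Pa
Formula: SPL = 20 * log10(p / p_ref)
Compute ratio: p / p_ref = 8.632 / 2e-05 = 431600
Compute log10: log10(431600) = 5.635081
Multiply: SPL = 20 * 5.635081 = 112.7

112.7 dB


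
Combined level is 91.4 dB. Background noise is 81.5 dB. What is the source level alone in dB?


Given values:
  L_total = 91.4 dB, L_bg = 81.5 dB
Formula: L_source = 10 * log10(10^(L_total/10) - 10^(L_bg/10))
Convert to linear:
  10^(91.4/10) = 1380384264.6029
  10^(81.5/10) = 141253754.4623
Difference: 1380384264.6029 - 141253754.4623 = 1239130510.1406
L_source = 10 * log10(1239130510.1406) = 90.93

90.93 dB


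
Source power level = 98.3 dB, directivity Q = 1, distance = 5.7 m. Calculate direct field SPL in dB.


Given values:
  Lw = 98.3 dB, Q = 1, r = 5.7 m
Formula: SPL = Lw + 10 * log10(Q / (4 * pi * r^2))
Compute 4 * pi * r^2 = 4 * pi * 5.7^2 = 408.2814
Compute Q / denom = 1 / 408.2814 = 0.00244929
Compute 10 * log10(0.00244929) = -26.1096
SPL = 98.3 + (-26.1096) = 72.19

72.19 dB


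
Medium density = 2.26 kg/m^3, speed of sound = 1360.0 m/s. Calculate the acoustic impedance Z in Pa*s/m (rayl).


Given values:
  rho = 2.26 kg/m^3
  c = 1360.0 m/s
Formula: Z = rho * c
Z = 2.26 * 1360.0
Z = 3073.6

3073.6 rayl


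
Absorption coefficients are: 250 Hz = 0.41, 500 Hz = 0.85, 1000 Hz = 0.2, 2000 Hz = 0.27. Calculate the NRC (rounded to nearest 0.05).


Given values:
  a_250 = 0.41, a_500 = 0.85
  a_1000 = 0.2, a_2000 = 0.27
Formula: NRC = (a250 + a500 + a1000 + a2000) / 4
Sum = 0.41 + 0.85 + 0.2 + 0.27 = 1.73
NRC = 1.73 / 4 = 0.4325
Rounded to nearest 0.05: 0.45

0.45


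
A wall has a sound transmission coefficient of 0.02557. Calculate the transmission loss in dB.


Given values:
  tau = 0.02557
Formula: TL = 10 * log10(1 / tau)
Compute 1 / tau = 1 / 0.02557 = 39.1083
Compute log10(39.1083) = 1.592269
TL = 10 * 1.592269 = 15.92

15.92 dB


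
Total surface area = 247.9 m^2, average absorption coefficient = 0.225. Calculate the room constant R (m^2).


Given values:
  S = 247.9 m^2, alpha = 0.225
Formula: R = S * alpha / (1 - alpha)
Numerator: 247.9 * 0.225 = 55.7775
Denominator: 1 - 0.225 = 0.775
R = 55.7775 / 0.775 = 71.97

71.97 m^2


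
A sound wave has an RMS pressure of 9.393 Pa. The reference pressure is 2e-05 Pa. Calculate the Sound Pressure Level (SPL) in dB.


Given values:
  p = 9.393 Pa
  p_ref = 2e-05 Pa
Formula: SPL = 20 * log10(p / p_ref)
Compute ratio: p / p_ref = 9.393 / 2e-05 = 469650
Compute log10: log10(469650) = 5.671774
Multiply: SPL = 20 * 5.671774 = 113.44

113.44 dB


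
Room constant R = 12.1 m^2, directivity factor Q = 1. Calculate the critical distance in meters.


Given values:
  R = 12.1 m^2, Q = 1
Formula: d_c = 0.141 * sqrt(Q * R)
Compute Q * R = 1 * 12.1 = 12.1
Compute sqrt(12.1) = 3.4785
d_c = 0.141 * 3.4785 = 0.49

0.49 m


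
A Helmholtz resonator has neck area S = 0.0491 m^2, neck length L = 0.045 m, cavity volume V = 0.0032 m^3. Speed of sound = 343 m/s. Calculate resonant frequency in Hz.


Given values:
  S = 0.0491 m^2, L = 0.045 m, V = 0.0032 m^3, c = 343 m/s
Formula: f = (c / (2*pi)) * sqrt(S / (V * L))
Compute V * L = 0.0032 * 0.045 = 0.000144
Compute S / (V * L) = 0.0491 / 0.000144 = 340.9722
Compute sqrt(340.9722) = 18.465433
Compute c / (2*pi) = 343 / 6.283185 = 54.590148
f = 54.590148 * 18.465433 = 1008.03

1008.03 Hz


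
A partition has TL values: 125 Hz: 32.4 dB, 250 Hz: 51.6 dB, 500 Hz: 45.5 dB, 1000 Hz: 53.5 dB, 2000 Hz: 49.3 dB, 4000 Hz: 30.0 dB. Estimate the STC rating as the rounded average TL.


Given TL values at each frequency:
  125 Hz: 32.4 dB
  250 Hz: 51.6 dB
  500 Hz: 45.5 dB
  1000 Hz: 53.5 dB
  2000 Hz: 49.3 dB
  4000 Hz: 30.0 dB
Formula: STC ~ round(average of TL values)
Sum = 32.4 + 51.6 + 45.5 + 53.5 + 49.3 + 30.0 = 262.3
Average = 262.3 / 6 = 43.72
Rounded: 44

44


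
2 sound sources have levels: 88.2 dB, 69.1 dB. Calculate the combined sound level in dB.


Formula: L_total = 10 * log10( sum(10^(Li/10)) )
  Source 1: 10^(88.2/10) = 660693448.0076
  Source 2: 10^(69.1/10) = 8128305.1616
Sum of linear values = 668821753.1692
L_total = 10 * log10(668821753.1692) = 88.25

88.25 dB


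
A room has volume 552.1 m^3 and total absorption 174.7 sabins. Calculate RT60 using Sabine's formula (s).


Given values:
  V = 552.1 m^3
  A = 174.7 sabins
Formula: RT60 = 0.161 * V / A
Numerator: 0.161 * 552.1 = 88.8881
RT60 = 88.8881 / 174.7 = 0.509

0.509 s


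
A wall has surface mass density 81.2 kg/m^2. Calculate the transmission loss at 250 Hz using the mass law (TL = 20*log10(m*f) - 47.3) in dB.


Given values:
  m = 81.2 kg/m^2, f = 250 Hz
Formula: TL = 20 * log10(m * f) - 47.3
Compute m * f = 81.2 * 250 = 20300.0
Compute log10(20300.0) = 4.307496
Compute 20 * 4.307496 = 86.1499
TL = 86.1499 - 47.3 = 38.85

38.85 dB


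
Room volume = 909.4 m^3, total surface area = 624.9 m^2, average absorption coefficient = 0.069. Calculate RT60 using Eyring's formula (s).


Given values:
  V = 909.4 m^3, S = 624.9 m^2, alpha = 0.069
Formula: RT60 = 0.161 * V / (-S * ln(1 - alpha))
Compute ln(1 - 0.069) = ln(0.931) = -0.071496
Denominator: -624.9 * -0.071496 = 44.6779
Numerator: 0.161 * 909.4 = 146.4134
RT60 = 146.4134 / 44.6779 = 3.277

3.277 s


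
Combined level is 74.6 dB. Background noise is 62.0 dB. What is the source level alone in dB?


Given values:
  L_total = 74.6 dB, L_bg = 62.0 dB
Formula: L_source = 10 * log10(10^(L_total/10) - 10^(L_bg/10))
Convert to linear:
  10^(74.6/10) = 28840315.0313
  10^(62.0/10) = 1584893.1925
Difference: 28840315.0313 - 1584893.1925 = 27255421.8388
L_source = 10 * log10(27255421.8388) = 74.35

74.35 dB


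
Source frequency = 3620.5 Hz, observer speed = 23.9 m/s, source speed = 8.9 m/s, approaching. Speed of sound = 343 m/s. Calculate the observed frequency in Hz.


Given values:
  f_s = 3620.5 Hz, v_o = 23.9 m/s, v_s = 8.9 m/s
  Direction: approaching
Formula: f_o = f_s * (c + v_o) / (c - v_s)
Numerator: c + v_o = 343 + 23.9 = 366.9
Denominator: c - v_s = 343 - 8.9 = 334.1
f_o = 3620.5 * 366.9 / 334.1 = 3975.94

3975.94 Hz


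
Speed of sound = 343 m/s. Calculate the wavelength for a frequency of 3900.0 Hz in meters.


Given values:
  c = 343 m/s, f = 3900.0 Hz
Formula: lambda = c / f
lambda = 343 / 3900.0
lambda = 0.0879

0.0879 m


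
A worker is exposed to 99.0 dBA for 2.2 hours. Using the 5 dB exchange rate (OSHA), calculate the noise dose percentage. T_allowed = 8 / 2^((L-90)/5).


Given values:
  L = 99.0 dBA, T = 2.2 hours
Formula: T_allowed = 8 / 2^((L - 90) / 5)
Compute exponent: (99.0 - 90) / 5 = 1.8
Compute 2^(1.8) = 3.482202
T_allowed = 8 / 3.482202 = 2.297397 hours
Dose = (T / T_allowed) * 100
Dose = (2.2 / 2.297397) * 100 = 95.76

95.76 %


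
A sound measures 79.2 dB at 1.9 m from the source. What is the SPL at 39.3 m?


Given values:
  SPL1 = 79.2 dB, r1 = 1.9 m, r2 = 39.3 m
Formula: SPL2 = SPL1 - 20 * log10(r2 / r1)
Compute ratio: r2 / r1 = 39.3 / 1.9 = 20.6842
Compute log10: log10(20.6842) = 1.315639
Compute drop: 20 * 1.315639 = 26.3128
SPL2 = 79.2 - 26.3128 = 52.89

52.89 dB


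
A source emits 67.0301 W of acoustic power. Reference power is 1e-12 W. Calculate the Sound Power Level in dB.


Given values:
  W = 67.0301 W
  W_ref = 1e-12 W
Formula: SWL = 10 * log10(W / W_ref)
Compute ratio: W / W_ref = 67030100000000
Compute log10: log10(67030100000000) = 13.82627
Multiply: SWL = 10 * 13.82627 = 138.26

138.26 dB


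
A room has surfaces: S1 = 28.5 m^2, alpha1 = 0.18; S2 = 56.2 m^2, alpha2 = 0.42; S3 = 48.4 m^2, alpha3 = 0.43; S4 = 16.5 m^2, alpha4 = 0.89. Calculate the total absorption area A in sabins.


Given surfaces:
  Surface 1: 28.5 * 0.18 = 5.13
  Surface 2: 56.2 * 0.42 = 23.604
  Surface 3: 48.4 * 0.43 = 20.812
  Surface 4: 16.5 * 0.89 = 14.685
Formula: A = sum(Si * alpha_i)
A = 5.13 + 23.604 + 20.812 + 14.685
A = 64.23

64.23 sabins


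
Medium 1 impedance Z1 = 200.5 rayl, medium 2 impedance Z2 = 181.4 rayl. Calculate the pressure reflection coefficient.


Given values:
  Z1 = 200.5 rayl, Z2 = 181.4 rayl
Formula: R = (Z2 - Z1) / (Z2 + Z1)
Numerator: Z2 - Z1 = 181.4 - 200.5 = -19.1
Denominator: Z2 + Z1 = 181.4 + 200.5 = 381.9
R = -19.1 / 381.9 = -0.05

-0.05


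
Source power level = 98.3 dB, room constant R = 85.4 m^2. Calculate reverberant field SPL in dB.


Given values:
  Lw = 98.3 dB, R = 85.4 m^2
Formula: SPL = Lw + 10 * log10(4 / R)
Compute 4 / R = 4 / 85.4 = 0.046838
Compute 10 * log10(0.046838) = -13.294
SPL = 98.3 + (-13.294) = 85.01

85.01 dB


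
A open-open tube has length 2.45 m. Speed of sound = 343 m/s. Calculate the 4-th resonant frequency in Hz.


Given values:
  Tube type: open-open, L = 2.45 m, c = 343 m/s, n = 4
Formula: f_n = n * c / (2 * L)
Compute 2 * L = 2 * 2.45 = 4.9
f = 4 * 343 / 4.9
f = 280.0

280.0 Hz


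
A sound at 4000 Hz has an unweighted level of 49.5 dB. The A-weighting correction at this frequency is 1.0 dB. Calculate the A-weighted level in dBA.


Given values:
  SPL = 49.5 dB
  A-weighting at 4000 Hz = 1.0 dB
Formula: L_A = SPL + A_weight
L_A = 49.5 + (1.0)
L_A = 50.5

50.5 dBA


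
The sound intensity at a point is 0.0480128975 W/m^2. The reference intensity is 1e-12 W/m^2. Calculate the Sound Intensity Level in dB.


Given values:
  I = 0.0480128975 W/m^2
  I_ref = 1e-12 W/m^2
Formula: SIL = 10 * log10(I / I_ref)
Compute ratio: I / I_ref = 48012897500
Compute log10: log10(48012897500) = 10.681358
Multiply: SIL = 10 * 10.681358 = 106.81

106.81 dB


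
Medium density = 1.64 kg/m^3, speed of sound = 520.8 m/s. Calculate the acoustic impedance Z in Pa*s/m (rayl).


Given values:
  rho = 1.64 kg/m^3
  c = 520.8 m/s
Formula: Z = rho * c
Z = 1.64 * 520.8
Z = 854.11

854.11 rayl


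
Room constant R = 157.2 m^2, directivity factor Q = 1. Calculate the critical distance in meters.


Given values:
  R = 157.2 m^2, Q = 1
Formula: d_c = 0.141 * sqrt(Q * R)
Compute Q * R = 1 * 157.2 = 157.2
Compute sqrt(157.2) = 12.5379
d_c = 0.141 * 12.5379 = 1.768

1.768 m


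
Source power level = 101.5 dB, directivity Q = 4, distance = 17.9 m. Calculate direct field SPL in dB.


Given values:
  Lw = 101.5 dB, Q = 4, r = 17.9 m
Formula: SPL = Lw + 10 * log10(Q / (4 * pi * r^2))
Compute 4 * pi * r^2 = 4 * pi * 17.9^2 = 4026.3908
Compute Q / denom = 4 / 4026.3908 = 0.00099345
Compute 10 * log10(0.00099345) = -30.0285
SPL = 101.5 + (-30.0285) = 71.47

71.47 dB


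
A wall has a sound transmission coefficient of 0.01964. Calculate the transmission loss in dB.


Given values:
  tau = 0.01964
Formula: TL = 10 * log10(1 / tau)
Compute 1 / tau = 1 / 0.01964 = 50.9165
Compute log10(50.9165) = 1.706859
TL = 10 * 1.706859 = 17.07

17.07 dB


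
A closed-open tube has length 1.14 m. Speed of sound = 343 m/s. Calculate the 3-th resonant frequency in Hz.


Given values:
  Tube type: closed-open, L = 1.14 m, c = 343 m/s, n = 3
Formula: f_n = (2n - 1) * c / (4 * L)
Compute 2n - 1 = 2*3 - 1 = 5
Compute 4 * L = 4 * 1.14 = 4.56
f = 5 * 343 / 4.56
f = 376.1

376.1 Hz


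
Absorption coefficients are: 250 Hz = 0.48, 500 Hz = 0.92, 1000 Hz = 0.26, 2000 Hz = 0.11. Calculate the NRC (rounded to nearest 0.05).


Given values:
  a_250 = 0.48, a_500 = 0.92
  a_1000 = 0.26, a_2000 = 0.11
Formula: NRC = (a250 + a500 + a1000 + a2000) / 4
Sum = 0.48 + 0.92 + 0.26 + 0.11 = 1.77
NRC = 1.77 / 4 = 0.4425
Rounded to nearest 0.05: 0.45

0.45


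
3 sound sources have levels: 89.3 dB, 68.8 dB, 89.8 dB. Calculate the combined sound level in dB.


Formula: L_total = 10 * log10( sum(10^(Li/10)) )
  Source 1: 10^(89.3/10) = 851138038.2024
  Source 2: 10^(68.8/10) = 7585775.7503
  Source 3: 10^(89.8/10) = 954992586.0214
Sum of linear values = 1813716399.9741
L_total = 10 * log10(1813716399.9741) = 92.59

92.59 dB


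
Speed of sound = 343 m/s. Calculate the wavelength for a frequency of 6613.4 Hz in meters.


Given values:
  c = 343 m/s, f = 6613.4 Hz
Formula: lambda = c / f
lambda = 343 / 6613.4
lambda = 0.0519

0.0519 m


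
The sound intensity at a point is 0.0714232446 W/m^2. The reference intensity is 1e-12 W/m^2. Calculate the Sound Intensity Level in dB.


Given values:
  I = 0.0714232446 W/m^2
  I_ref = 1e-12 W/m^2
Formula: SIL = 10 * log10(I / I_ref)
Compute ratio: I / I_ref = 71423244600
Compute log10: log10(71423244600) = 10.85384
Multiply: SIL = 10 * 10.85384 = 108.54

108.54 dB


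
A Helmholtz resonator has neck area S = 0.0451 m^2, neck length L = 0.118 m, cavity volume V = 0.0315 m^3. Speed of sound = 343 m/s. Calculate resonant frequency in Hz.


Given values:
  S = 0.0451 m^2, L = 0.118 m, V = 0.0315 m^3, c = 343 m/s
Formula: f = (c / (2*pi)) * sqrt(S / (V * L))
Compute V * L = 0.0315 * 0.118 = 0.003717
Compute S / (V * L) = 0.0451 / 0.003717 = 12.1334
Compute sqrt(12.1334) = 3.483303
Compute c / (2*pi) = 343 / 6.283185 = 54.590148
f = 54.590148 * 3.483303 = 190.15

190.15 Hz


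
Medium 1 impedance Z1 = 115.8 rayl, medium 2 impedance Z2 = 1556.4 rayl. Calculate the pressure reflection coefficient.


Given values:
  Z1 = 115.8 rayl, Z2 = 1556.4 rayl
Formula: R = (Z2 - Z1) / (Z2 + Z1)
Numerator: Z2 - Z1 = 1556.4 - 115.8 = 1440.6
Denominator: Z2 + Z1 = 1556.4 + 115.8 = 1672.2
R = 1440.6 / 1672.2 = 0.8615

0.8615


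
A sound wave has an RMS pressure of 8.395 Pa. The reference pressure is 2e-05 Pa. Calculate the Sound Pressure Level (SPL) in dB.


Given values:
  p = 8.395 Pa
  p_ref = 2e-05 Pa
Formula: SPL = 20 * log10(p / p_ref)
Compute ratio: p / p_ref = 8.395 / 2e-05 = 419750
Compute log10: log10(419750) = 5.622991
Multiply: SPL = 20 * 5.622991 = 112.46

112.46 dB


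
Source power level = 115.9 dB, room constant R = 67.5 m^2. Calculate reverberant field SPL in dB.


Given values:
  Lw = 115.9 dB, R = 67.5 m^2
Formula: SPL = Lw + 10 * log10(4 / R)
Compute 4 / R = 4 / 67.5 = 0.059259
Compute 10 * log10(0.059259) = -12.2725
SPL = 115.9 + (-12.2725) = 103.63

103.63 dB
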